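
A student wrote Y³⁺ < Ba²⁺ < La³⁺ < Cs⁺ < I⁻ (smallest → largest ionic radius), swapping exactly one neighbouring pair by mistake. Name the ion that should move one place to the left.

La³⁺

Compare adjacent ions: both have 54 electrons but Z(La)=57 > Z(Ba)=56, so La³⁺ should be the smaller of the two — yet in this increasing list Ba²⁺ sits before La³⁺. Nothing else is reversed, so La³⁺ should move one place to the left.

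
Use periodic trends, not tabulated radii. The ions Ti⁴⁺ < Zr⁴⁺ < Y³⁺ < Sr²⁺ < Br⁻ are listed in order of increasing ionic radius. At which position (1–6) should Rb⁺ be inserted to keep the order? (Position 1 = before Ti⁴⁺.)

5

Work out protons and electrons: Ti⁴⁺: 18 e⁻, Z=22, Zr⁴⁺: 36 e⁻, Z=40, Y³⁺: 36 e⁻, Z=39, Sr²⁺: 36 e⁻, Z=38, Rb⁺: 36 e⁻, Z=37, Br⁻: 36 e⁻, Z=35. Ti⁴⁺ < Zr⁴⁺ (same group, 1 shell fewer); Zr⁴⁺ < Y³⁺ (isoelectronic, higher Z=40 is smaller); Y³⁺ < Sr²⁺ (both 36 e⁻, Z=39>38); Sr²⁺ < Rb⁺ (isoelectronic, higher Z=38 is smaller); Rb⁺ < Br⁻ (isoelectronic, higher Z=37 is smaller).
The complete sequence is Ti⁴⁺ < Zr⁴⁺ < Y³⁺ < Sr²⁺ < Rb⁺ < Br⁻. Rb⁺ sits at position 5.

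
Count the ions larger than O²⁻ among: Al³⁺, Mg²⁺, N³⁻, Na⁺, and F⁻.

Each ion has 10 electrons. The ranking follows nuclear charge in reverse — greater Z gives a smaller radius. Al³⁺ (Z=13), Mg²⁺ (Z=12), Na⁺ (Z=11), F⁻ (Z=9), O²⁻ (Z=8), N³⁻ (Z=7).
Ordering all of them (including O²⁻) by radius gives Al³⁺ < Mg²⁺ < Na⁺ < F⁻ < O²⁻ < N³⁻. That's 1.

1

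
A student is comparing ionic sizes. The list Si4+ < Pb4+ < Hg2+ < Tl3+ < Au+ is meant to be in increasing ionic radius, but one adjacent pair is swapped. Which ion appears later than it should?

The pair Hg2+, Tl3+ is the wrong way round — both have 78 electrons but Z(Tl)=81 > Z(Hg)=80, so Tl3+ should be the smaller of the two. All other adjacent pairs agree with periodic trends, so Tl3+ is the misplaced ion.

Tl3+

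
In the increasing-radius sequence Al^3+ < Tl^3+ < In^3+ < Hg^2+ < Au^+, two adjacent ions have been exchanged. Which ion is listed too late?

In^3+

Scanning neighbour by neighbour, only Tl^3+/In^3+ violates a trend: In^3+ and Tl^3+ are in one column with the same charge; the lighter period-5 ion has one fewer shell and is smaller. That makes In^3+ the one sitting a position late relative to where it belongs.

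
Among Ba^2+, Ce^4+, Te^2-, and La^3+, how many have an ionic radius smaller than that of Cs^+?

Isoelectronic series (54 e⁻ each). Size is set by nuclear charge: more protons means a smaller ion. Ce^4+ (Z=58), La^3+ (Z=57), Ba^2+ (Z=56), Cs^+ (Z=55), Te^2- (Z=52).
Relative to Cs^+, the ions that are smaller are Ce^4+, La^3+, Ba^2+. Count: 3.

3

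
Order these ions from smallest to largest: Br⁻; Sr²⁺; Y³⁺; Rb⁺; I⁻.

First list Z and electron count for each: Y³⁺: 36 e⁻, Z=39, Sr²⁺: 36 e⁻, Z=38, Rb⁺: 36 e⁻, Z=37, Br⁻: 36 e⁻, Z=35, I⁻: 54 e⁻, Z=53. Y³⁺ < Sr²⁺ (isoelectronic, higher Z=39 is smaller); Sr²⁺ < Rb⁺ (both 36 e⁻, Z=38>37); Rb⁺ < Br⁻ (isoelectronic, higher Z=37 is smaller); Br⁻ < I⁻ (same group, period 4 vs 5).

Y³⁺ < Sr²⁺ < Rb⁺ < Br⁻ < I⁻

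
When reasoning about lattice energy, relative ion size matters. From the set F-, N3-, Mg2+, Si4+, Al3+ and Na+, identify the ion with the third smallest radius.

Mg2+

Isoelectronic series (10 e⁻ each). Size is set by nuclear charge: more protons means a smaller ion. Si4+ (Z=14), Al3+ (Z=13), Mg2+ (Z=12), Na+ (Z=11), F- (Z=9), N3- (Z=7).
So the order is Si4+ < Al3+ < Mg2+ < Na+ < F- < N3-; the 3rd-smallest ion is Mg2+.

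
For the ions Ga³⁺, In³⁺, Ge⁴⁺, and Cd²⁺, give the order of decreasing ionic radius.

Tabulating Z and e⁻: Ge⁴⁺ (Z=32, 28 e⁻), Ga³⁺ (Z=31, 28 e⁻), In³⁺ (Z=49, 46 e⁻), Cd²⁺ (Z=48, 46 e⁻). Ge⁴⁺ < Ga³⁺ (isoelectronic, higher Z=32 is smaller); Ga³⁺ < In³⁺ (same group, 1 shell fewer); In³⁺ < Cd²⁺ (isoelectronic, higher Z=49 is smaller).

Cd²⁺ > In³⁺ > Ga³⁺ > Ge⁴⁺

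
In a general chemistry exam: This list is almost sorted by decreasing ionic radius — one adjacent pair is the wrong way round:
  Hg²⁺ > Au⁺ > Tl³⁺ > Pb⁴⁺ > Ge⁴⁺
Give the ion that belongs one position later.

The pair Hg²⁺, Au⁺ is the wrong way round — both have 78 electrons but Z(Hg)=80 > Z(Au)=79, so Hg²⁺ should be the smaller of the two. All other adjacent pairs agree with periodic trends, so Hg²⁺ is the misplaced ion.

Hg²⁺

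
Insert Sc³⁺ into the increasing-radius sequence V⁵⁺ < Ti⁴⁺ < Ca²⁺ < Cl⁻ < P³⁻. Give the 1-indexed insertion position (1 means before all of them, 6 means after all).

3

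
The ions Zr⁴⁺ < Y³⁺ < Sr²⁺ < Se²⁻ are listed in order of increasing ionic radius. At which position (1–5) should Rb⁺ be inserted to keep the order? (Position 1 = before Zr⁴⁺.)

Isoelectronic series (36 e⁻ each). Size is set by nuclear charge: more protons means a smaller ion. Zr⁴⁺ (Z=40), Y³⁺ (Z=39), Sr²⁺ (Z=38), Rb⁺ (Z=37), Se²⁻ (Z=34).
With Rb⁺ included the full order is Zr⁴⁺ < Y³⁺ < Sr²⁺ < Rb⁺ < Se²⁻, so it takes position 4.

4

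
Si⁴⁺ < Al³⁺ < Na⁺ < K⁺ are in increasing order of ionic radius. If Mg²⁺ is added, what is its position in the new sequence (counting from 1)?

Tabulating Z and e⁻: Si⁴⁺ (Z=14, 10 e⁻), Al³⁺ (Z=13, 10 e⁻), Mg²⁺ (Z=12, 10 e⁻), Na⁺ (Z=11, 10 e⁻), K⁺ (Z=19, 18 e⁻). Si⁴⁺ < Al³⁺ (both 10 e⁻, Z=14>13); Al³⁺ < Mg²⁺ (both 10 e⁻, Z=13>12); Mg²⁺ < Na⁺ (both 10 e⁻, Z=12>11); Na⁺ < K⁺ (same group, period 3 vs 4).
Merged order: Si⁴⁺ < Al³⁺ < Mg²⁺ < Na⁺ < K⁺ — Mg²⁺ is number 3.

3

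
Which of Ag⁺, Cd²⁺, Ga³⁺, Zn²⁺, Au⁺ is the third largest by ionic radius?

Electron counts and nuclear charges: Ga³⁺ has 28 e⁻ (Z=31), Zn²⁺ has 28 e⁻ (Z=30), Cd²⁺ has 46 e⁻ (Z=48), Ag⁺ has 46 e⁻ (Z=47), Au⁺ has 78 e⁻ (Z=79). Ga³⁺ < Zn²⁺ (isoelectronic, higher Z=31 is smaller); Zn²⁺ < Cd²⁺ (same group, period 4 vs 5); Cd²⁺ < Ag⁺ (isoelectronic, higher Z=48 is smaller); Ag⁺ < Au⁺ (same group, 1 shell fewer).
Full ascending order: Ga³⁺ < Zn²⁺ < Cd²⁺ < Ag⁺ < Au⁺. Counting from the largest, position 3 is Cd²⁺.

Cd²⁺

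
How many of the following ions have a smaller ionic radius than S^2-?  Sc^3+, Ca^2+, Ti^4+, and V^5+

Isoelectronic series (18 e⁻ each). Size is set by nuclear charge: more protons means a smaller ion. V^5+ (Z=23), Ti^4+ (Z=22), Sc^3+ (Z=21), Ca^2+ (Z=20), S^2- (Z=16).
Overall: V^5+ < Ti^4+ < Sc^3+ < Ca^2+ < S^2-. S^2- has 4 below it and 0 above. That's 4.

4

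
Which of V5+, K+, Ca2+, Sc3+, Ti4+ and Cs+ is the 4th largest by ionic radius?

Sc3+

Work out protons and electrons: V5+ has 18 e⁻ (Z=23), Ti4+ has 18 e⁻ (Z=22), Sc3+ has 18 e⁻ (Z=21), Ca2+ has 18 e⁻ (Z=20), K+ has 18 e⁻ (Z=19), Cs+ has 54 e⁻ (Z=55). V5+ < Ti4+ (both 18 e⁻, Z=23>22); Ti4+ < Sc3+ (isoelectronic, higher Z=22 is smaller); Sc3+ < Ca2+ (both 18 e⁻, Z=21>20); Ca2+ < K+ (isoelectronic, higher Z=20 is smaller); K+ < Cs+ (same group, period 4 vs 6).
Full ascending order: V5+ < Ti4+ < Sc3+ < Ca2+ < K+ < Cs+. Counting from the largest, position 4 is Sc3+.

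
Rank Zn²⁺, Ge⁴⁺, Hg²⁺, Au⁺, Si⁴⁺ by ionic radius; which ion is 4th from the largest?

Si⁴⁺: 10 e⁻, Z=14, Ge⁴⁺: 28 e⁻, Z=32, Zn²⁺: 28 e⁻, Z=30, Hg²⁺: 78 e⁻, Z=80, Au⁺: 78 e⁻, Z=79. Si⁴⁺ < Ge⁴⁺ (same group, 1 shell fewer); Ge⁴⁺ < Zn²⁺ (isoelectronic, higher Z=32 is smaller); Zn²⁺ < Hg²⁺ (same group, period 4 vs 6); Hg²⁺ < Au⁺ (isoelectronic, higher Z=80 is smaller).
Full ascending order: Si⁴⁺ < Ge⁴⁺ < Zn²⁺ < Hg²⁺ < Au⁺. Counting from the largest, position 4 is Ge⁴⁺.

Ge⁴⁺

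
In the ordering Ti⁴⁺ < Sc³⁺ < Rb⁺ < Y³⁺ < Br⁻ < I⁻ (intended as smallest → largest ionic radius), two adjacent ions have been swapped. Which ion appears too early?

The pair Rb⁺, Y³⁺ is the wrong way round — Y³⁺ and Rb⁺ share 36 electrons; the higher nuclear charge on Y (Z=39) contracts it more, so Y³⁺ < Rb⁺. All other adjacent pairs agree with periodic trends, so Rb⁺ is the misplaced ion.

Rb⁺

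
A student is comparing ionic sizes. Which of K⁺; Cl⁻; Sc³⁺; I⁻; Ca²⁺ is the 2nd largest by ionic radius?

Sc³⁺: 18 e⁻, Z=21, Ca²⁺: 18 e⁻, Z=20, K⁺: 18 e⁻, Z=19, Cl⁻: 18 e⁻, Z=17, I⁻: 54 e⁻, Z=53. Sc³⁺ < Ca²⁺ (isoelectronic, higher Z=21 is smaller); Ca²⁺ < K⁺ (isoelectronic, higher Z=20 is smaller); K⁺ < Cl⁻ (both 18 e⁻, Z=19>17); Cl⁻ < I⁻ (same group, 2 shells fewer).
Ordering: Sc³⁺ < Ca²⁺ < K⁺ < Cl⁻ < I⁻. The 2nd largest is Cl⁻.

Cl⁻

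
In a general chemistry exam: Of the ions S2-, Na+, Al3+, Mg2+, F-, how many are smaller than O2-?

Electron counts and nuclear charges: Al3+ (Z=13, 10 e⁻), Mg2+ (Z=12, 10 e⁻), Na+ (Z=11, 10 e⁻), F- (Z=9, 10 e⁻), O2- (Z=8, 10 e⁻), S2- (Z=16, 18 e⁻). Al3+ < Mg2+ (both 10 e⁻, Z=13>12); Mg2+ < Na+ (isoelectronic, higher Z=12 is smaller); Na+ < F- (both 10 e⁻, Z=11>9); F- < O2- (isoelectronic, higher Z=9 is smaller); O2- < S2- (same group, period 2 vs 3).
Placing each against O2-: smaller — Al3+, Mg2+, Na+, F-; larger — S2-. So 4 are smaller.

4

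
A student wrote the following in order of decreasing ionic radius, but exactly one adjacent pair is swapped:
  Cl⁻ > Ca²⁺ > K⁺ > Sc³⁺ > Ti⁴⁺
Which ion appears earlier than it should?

Check each adjacent pair. Ca²⁺ and K⁺ are reversed: they are isoelectronic (18 e⁻) and Ca has more protons than K (20 vs 19), making Ca²⁺ smaller. No other neighbouring pair contradicts the periodic trends, so Ca²⁺ is the ion listed too early.

Ca²⁺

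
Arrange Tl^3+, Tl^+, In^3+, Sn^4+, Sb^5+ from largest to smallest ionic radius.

Tl^+ > Tl^3+ > In^3+ > Sn^4+ > Sb^5+

Tabulating Z and e⁻: Sb^5+: 46 e⁻, Z=51, Sn^4+: 46 e⁻, Z=50, In^3+: 46 e⁻, Z=49, Tl^3+: 78 e⁻, Z=81, Tl^+: 80 e⁻, Z=81. Sb^5+ < Sn^4+ (both 46 e⁻, Z=51>50); Sn^4+ < In^3+ (both 46 e⁻, Z=50>49); In^3+ < Tl^3+ (same group, period 5 vs 6); Tl^3+ < Tl^+ (same element, +3 vs +1).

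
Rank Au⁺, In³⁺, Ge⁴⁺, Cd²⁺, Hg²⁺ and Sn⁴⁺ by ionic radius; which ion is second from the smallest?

First list Z and electron count for each: Ge⁴⁺ has 28 e⁻ (Z=32), Sn⁴⁺ has 46 e⁻ (Z=50), In³⁺ has 46 e⁻ (Z=49), Cd²⁺ has 46 e⁻ (Z=48), Hg²⁺ has 78 e⁻ (Z=80), Au⁺ has 78 e⁻ (Z=79). Ge⁴⁺ < Sn⁴⁺ (same group, 1 shell fewer); Sn⁴⁺ < In³⁺ (isoelectronic, higher Z=50 is smaller); In³⁺ < Cd²⁺ (isoelectronic, higher Z=49 is smaller); Cd²⁺ < Hg²⁺ (same group, 1 shell fewer); Hg²⁺ < Au⁺ (both 78 e⁻, Z=80>79).
That gives Ge⁴⁺ < Sn⁴⁺ < In³⁺ < Cd²⁺ < Hg²⁺ < Au⁺. From the smallest end, number 2 is Sn⁴⁺.

Sn⁴⁺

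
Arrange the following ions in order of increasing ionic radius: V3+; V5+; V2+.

V5+ < V3+ < V2+

Same element, different charge: the more highly charged cation has fewer electrons and a greater effective nuclear charge per electron, making V5+ the smallest.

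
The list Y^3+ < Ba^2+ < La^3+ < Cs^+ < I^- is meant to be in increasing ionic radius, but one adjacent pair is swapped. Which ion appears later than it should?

La^3+

Compare adjacent ions: La^3+ and Ba^2+ share 54 electrons; the higher nuclear charge on La (Z=57) contracts it more, so La^3+ < Ba^2+ — yet in this increasing list Ba^2+ sits before La^3+. Nothing else is reversed, so La^3+ should move one place to the left.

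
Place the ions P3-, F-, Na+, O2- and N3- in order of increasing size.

Na+ < F- < O2- < N3- < P3-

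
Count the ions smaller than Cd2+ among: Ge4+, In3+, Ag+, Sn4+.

3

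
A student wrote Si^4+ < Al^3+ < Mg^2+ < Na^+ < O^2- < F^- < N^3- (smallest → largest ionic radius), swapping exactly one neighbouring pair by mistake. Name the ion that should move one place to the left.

Check each adjacent pair. O^2- and F^- are reversed: they are isoelectronic (10 e⁻) and F has more protons than O (9 vs 8), making F^- smaller. No other neighbouring pair contradicts the periodic trends, so F^- is the ion listed too late.

F^-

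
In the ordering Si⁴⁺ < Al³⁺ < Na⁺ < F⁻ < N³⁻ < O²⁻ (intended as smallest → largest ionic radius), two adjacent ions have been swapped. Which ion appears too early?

Check each adjacent pair. N³⁻ and O²⁻ are reversed: they are isoelectronic (10 e⁻) and O has more protons than N (8 vs 7), making O²⁻ smaller. No other neighbouring pair contradicts the periodic trends, so N³⁻ is the ion listed too early.

N³⁻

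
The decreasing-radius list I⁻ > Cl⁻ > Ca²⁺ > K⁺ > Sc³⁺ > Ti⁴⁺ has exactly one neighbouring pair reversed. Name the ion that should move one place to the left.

Scanning neighbour by neighbour, only Ca²⁺/K⁺ violates a trend: they are isoelectronic (18 e⁻) and Ca has more protons than K (20 vs 19), making Ca²⁺ smaller. That makes K⁺ the one sitting a position late relative to where it belongs.

K⁺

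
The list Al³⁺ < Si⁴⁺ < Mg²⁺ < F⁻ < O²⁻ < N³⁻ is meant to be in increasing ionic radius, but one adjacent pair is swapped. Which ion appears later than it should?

Si⁴⁺

Check each adjacent pair. Al³⁺ and Si⁴⁺ are reversed: both have 10 electrons but Z(Si)=14 > Z(Al)=13, so Si⁴⁺ should be the smaller of the two. No other neighbouring pair contradicts the periodic trends, so Si⁴⁺ is the ion listed too late.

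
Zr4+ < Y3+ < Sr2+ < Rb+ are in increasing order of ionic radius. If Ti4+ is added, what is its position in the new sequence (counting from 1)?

1

Tabulating Z and e⁻: Ti4+: 18 e⁻, Z=22, Zr4+: 36 e⁻, Z=40, Y3+: 36 e⁻, Z=39, Sr2+: 36 e⁻, Z=38, Rb+: 36 e⁻, Z=37. Ti4+ < Zr4+ (same group, 1 shell fewer); Zr4+ < Y3+ (both 36 e⁻, Z=40>39); Y3+ < Sr2+ (both 36 e⁻, Z=39>38); Sr2+ < Rb+ (both 36 e⁻, Z=38>37).
Putting Ti4+ in gives Ti4+ < Zr4+ < Y3+ < Sr2+ < Rb+; it lands at slot 1.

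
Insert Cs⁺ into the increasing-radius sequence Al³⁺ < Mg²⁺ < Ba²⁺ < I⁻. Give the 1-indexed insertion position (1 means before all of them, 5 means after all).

First list Z and electron count for each: Al³⁺ has 10 e⁻ (Z=13), Mg²⁺ has 10 e⁻ (Z=12), Ba²⁺ has 54 e⁻ (Z=56), Cs⁺ has 54 e⁻ (Z=55), I⁻ has 54 e⁻ (Z=53). Al³⁺ < Mg²⁺ (both 10 e⁻, Z=13>12); Mg²⁺ < Ba²⁺ (same group, 3 shells fewer); Ba²⁺ < Cs⁺ (both 54 e⁻, Z=56>55); Cs⁺ < I⁻ (isoelectronic, higher Z=55 is smaller).
With Cs⁺ included the full order is Al³⁺ < Mg²⁺ < Ba²⁺ < Cs⁺ < I⁻, so it takes position 4.

4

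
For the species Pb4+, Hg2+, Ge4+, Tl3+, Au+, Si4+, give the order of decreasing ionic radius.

Au+ > Hg2+ > Tl3+ > Pb4+ > Ge4+ > Si4+

Electron counts and nuclear charges: Si4+: 10 e⁻, Z=14, Ge4+: 28 e⁻, Z=32, Pb4+: 78 e⁻, Z=82, Tl3+: 78 e⁻, Z=81, Hg2+: 78 e⁻, Z=80, Au+: 78 e⁻, Z=79. Si4+ < Ge4+ (same group, 1 shell fewer); Ge4+ < Pb4+ (same group, 2 shells fewer); Pb4+ < Tl3+ (isoelectronic, higher Z=82 is smaller); Tl3+ < Hg2+ (isoelectronic, higher Z=81 is smaller); Hg2+ < Au+ (both 78 e⁻, Z=80>79).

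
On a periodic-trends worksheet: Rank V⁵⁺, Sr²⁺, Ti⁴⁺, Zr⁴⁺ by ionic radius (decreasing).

Work out protons and electrons: V⁵⁺ (Z=23, 18 e⁻), Ti⁴⁺ (Z=22, 18 e⁻), Zr⁴⁺ (Z=40, 36 e⁻), Sr²⁺ (Z=38, 36 e⁻). V⁵⁺ < Ti⁴⁺ (isoelectronic, higher Z=23 is smaller); Ti⁴⁺ < Zr⁴⁺ (same group, 1 shell fewer); Zr⁴⁺ < Sr²⁺ (isoelectronic, higher Z=40 is smaller).

Sr²⁺ > Zr⁴⁺ > Ti⁴⁺ > V⁵⁺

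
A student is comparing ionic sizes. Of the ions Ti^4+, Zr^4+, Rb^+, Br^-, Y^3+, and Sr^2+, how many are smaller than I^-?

Electron counts and nuclear charges: Ti^4+ (Z=22, 18 e⁻), Zr^4+ (Z=40, 36 e⁻), Y^3+ (Z=39, 36 e⁻), Sr^2+ (Z=38, 36 e⁻), Rb^+ (Z=37, 36 e⁻), Br^- (Z=35, 36 e⁻), I^- (Z=53, 54 e⁻). Ti^4+ < Zr^4+ (same group, 1 shell fewer); Zr^4+ < Y^3+ (isoelectronic, higher Z=40 is smaller); Y^3+ < Sr^2+ (both 36 e⁻, Z=39>38); Sr^2+ < Rb^+ (both 36 e⁻, Z=38>37); Rb^+ < Br^- (isoelectronic, higher Z=37 is smaller); Br^- < I^- (same group, 1 shell fewer).
Ordering all of them (including I^-) by radius gives Ti^4+ < Zr^4+ < Y^3+ < Sr^2+ < Rb^+ < Br^- < I^-. So 6 are smaller.

6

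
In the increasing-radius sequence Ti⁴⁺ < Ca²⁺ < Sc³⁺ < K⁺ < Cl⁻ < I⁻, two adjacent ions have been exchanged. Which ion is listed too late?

Sc³⁺

Compare adjacent ions: both have 18 electrons but Z(Sc)=21 > Z(Ca)=20, so Sc³⁺ should be the smaller of the two — yet in this increasing list Ca²⁺ sits before Sc³⁺. Nothing else is reversed, so Sc³⁺ should move one place to the left.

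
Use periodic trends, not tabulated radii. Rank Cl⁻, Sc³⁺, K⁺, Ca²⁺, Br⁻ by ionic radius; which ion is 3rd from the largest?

First list Z and electron count for each: Sc³⁺ has 18 e⁻ (Z=21), Ca²⁺ has 18 e⁻ (Z=20), K⁺ has 18 e⁻ (Z=19), Cl⁻ has 18 e⁻ (Z=17), Br⁻ has 36 e⁻ (Z=35). Sc³⁺ < Ca²⁺ (both 18 e⁻, Z=21>20); Ca²⁺ < K⁺ (both 18 e⁻, Z=20>19); K⁺ < Cl⁻ (both 18 e⁻, Z=19>17); Cl⁻ < Br⁻ (same group, 1 shell fewer).
Full ascending order: Sc³⁺ < Ca²⁺ < K⁺ < Cl⁻ < Br⁻. Counting from the largest, position 3 is K⁺.

K⁺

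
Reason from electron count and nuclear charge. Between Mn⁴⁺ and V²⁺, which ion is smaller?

These species are isoelectronic with 21 electrons. The only difference is the number of protons: Mn⁴⁺ (Z=25), V²⁺ (Z=23). The strongest nuclear pull (Mn⁴⁺) gives the smallest ion.

Mn⁴⁺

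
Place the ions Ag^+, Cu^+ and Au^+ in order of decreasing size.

Au^+ > Ag^+ > Cu^+

These ions sit in one column with identical charge. Each step down the periodic table adds a principal shell, increasing the radius.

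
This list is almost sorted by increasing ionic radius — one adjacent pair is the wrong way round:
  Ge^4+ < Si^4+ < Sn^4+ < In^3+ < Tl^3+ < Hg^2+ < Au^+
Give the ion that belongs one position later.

Compare adjacent ions: both in group 14 with the same charge; Si^4+ (period 3) has the smaller radius — yet in this increasing list Ge^4+ sits before Si^4+. Nothing else is reversed, so Ge^4+ should move one place to the right.

Ge^4+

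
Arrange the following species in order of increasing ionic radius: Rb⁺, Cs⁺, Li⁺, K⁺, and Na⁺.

Li⁺ < Na⁺ < K⁺ < Rb⁺ < Cs⁺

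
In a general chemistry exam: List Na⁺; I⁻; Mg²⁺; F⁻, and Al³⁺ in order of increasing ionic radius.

Electron counts and nuclear charges: Al³⁺ (Z=13, 10 e⁻), Mg²⁺ (Z=12, 10 e⁻), Na⁺ (Z=11, 10 e⁻), F⁻ (Z=9, 10 e⁻), I⁻ (Z=53, 54 e⁻). Al³⁺ < Mg²⁺ (isoelectronic, higher Z=13 is smaller); Mg²⁺ < Na⁺ (both 10 e⁻, Z=12>11); Na⁺ < F⁻ (isoelectronic, higher Z=11 is smaller); F⁻ < I⁻ (same group, period 2 vs 5).

Al³⁺ < Mg²⁺ < Na⁺ < F⁻ < I⁻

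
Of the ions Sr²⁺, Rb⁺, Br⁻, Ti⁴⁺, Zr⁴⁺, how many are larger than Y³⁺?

Work out protons and electrons: Ti⁴⁺ has 18 e⁻ (Z=22), Zr⁴⁺ has 36 e⁻ (Z=40), Y³⁺ has 36 e⁻ (Z=39), Sr²⁺ has 36 e⁻ (Z=38), Rb⁺ has 36 e⁻ (Z=37), Br⁻ has 36 e⁻ (Z=35). Ti⁴⁺ < Zr⁴⁺ (same group, period 4 vs 5); Zr⁴⁺ < Y³⁺ (isoelectronic, higher Z=40 is smaller); Y³⁺ < Sr²⁺ (isoelectronic, higher Z=39 is smaller); Sr²⁺ < Rb⁺ (both 36 e⁻, Z=38>37); Rb⁺ < Br⁻ (both 36 e⁻, Z=37>35).
Ordering all of them (including Y³⁺) by radius gives Ti⁴⁺ < Zr⁴⁺ < Y³⁺ < Sr²⁺ < Rb⁺ < Br⁻. So 3 are larger.

3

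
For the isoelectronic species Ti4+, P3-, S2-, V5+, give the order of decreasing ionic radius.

Each ion has 18 electrons. The ranking follows nuclear charge in reverse — greater Z gives a smaller radius. V5+ (Z=23), Ti4+ (Z=22), S2- (Z=16), P3- (Z=15).

P3- > S2- > Ti4+ > V5+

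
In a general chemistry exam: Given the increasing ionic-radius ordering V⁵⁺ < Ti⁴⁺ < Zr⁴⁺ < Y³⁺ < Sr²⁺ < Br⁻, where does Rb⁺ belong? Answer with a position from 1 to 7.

6

V⁵⁺ (Z=23, 18 e⁻), Ti⁴⁺ (Z=22, 18 e⁻), Zr⁴⁺ (Z=40, 36 e⁻), Y³⁺ (Z=39, 36 e⁻), Sr²⁺ (Z=38, 36 e⁻), Rb⁺ (Z=37, 36 e⁻), Br⁻ (Z=35, 36 e⁻). V⁵⁺ < Ti⁴⁺ (both 18 e⁻, Z=23>22); Ti⁴⁺ < Zr⁴⁺ (same group, period 4 vs 5); Zr⁴⁺ < Y³⁺ (isoelectronic, higher Z=40 is smaller); Y³⁺ < Sr²⁺ (isoelectronic, higher Z=39 is smaller); Sr²⁺ < Rb⁺ (both 36 e⁻, Z=38>37); Rb⁺ < Br⁻ (both 36 e⁻, Z=37>35).
Putting Rb⁺ in gives V⁵⁺ < Ti⁴⁺ < Zr⁴⁺ < Y³⁺ < Sr²⁺ < Rb⁺ < Br⁻; it lands at slot 6.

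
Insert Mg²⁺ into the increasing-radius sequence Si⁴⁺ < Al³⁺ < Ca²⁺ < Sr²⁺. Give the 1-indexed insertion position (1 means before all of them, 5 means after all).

3

Tabulating Z and e⁻: Si⁴⁺ (Z=14, 10 e⁻), Al³⁺ (Z=13, 10 e⁻), Mg²⁺ (Z=12, 10 e⁻), Ca²⁺ (Z=20, 18 e⁻), Sr²⁺ (Z=38, 36 e⁻). Si⁴⁺ < Al³⁺ (both 10 e⁻, Z=14>13); Al³⁺ < Mg²⁺ (isoelectronic, higher Z=13 is smaller); Mg²⁺ < Ca²⁺ (same group, 1 shell fewer); Ca²⁺ < Sr²⁺ (same group, period 4 vs 5).
Merged order: Si⁴⁺ < Al³⁺ < Mg²⁺ < Ca²⁺ < Sr²⁺ — Mg²⁺ is number 3.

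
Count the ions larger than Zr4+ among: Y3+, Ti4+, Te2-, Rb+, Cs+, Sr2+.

Work out protons and electrons: Ti4+: 18 e⁻, Z=22, Zr4+: 36 e⁻, Z=40, Y3+: 36 e⁻, Z=39, Sr2+: 36 e⁻, Z=38, Rb+: 36 e⁻, Z=37, Cs+: 54 e⁻, Z=55, Te2-: 54 e⁻, Z=52. Ti4+ < Zr4+ (same group, 1 shell fewer); Zr4+ < Y3+ (both 36 e⁻, Z=40>39); Y3+ < Sr2+ (both 36 e⁻, Z=39>38); Sr2+ < Rb+ (isoelectronic, higher Z=38 is smaller); Rb+ < Cs+ (same group, period 5 vs 6); Cs+ < Te2- (both 54 e⁻, Z=55>52).
Ordering all of them (including Zr4+) by radius gives Ti4+ < Zr4+ < Y3+ < Sr2+ < Rb+ < Cs+ < Te2-. Count: 5.

5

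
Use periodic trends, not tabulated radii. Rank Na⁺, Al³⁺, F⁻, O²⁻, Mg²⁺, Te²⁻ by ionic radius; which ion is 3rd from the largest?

F⁻

Al³⁺ has 10 e⁻ (Z=13), Mg²⁺ has 10 e⁻ (Z=12), Na⁺ has 10 e⁻ (Z=11), F⁻ has 10 e⁻ (Z=9), O²⁻ has 10 e⁻ (Z=8), Te²⁻ has 54 e⁻ (Z=52). Al³⁺ < Mg²⁺ (both 10 e⁻, Z=13>12); Mg²⁺ < Na⁺ (both 10 e⁻, Z=12>11); Na⁺ < F⁻ (isoelectronic, higher Z=11 is smaller); F⁻ < O²⁻ (both 10 e⁻, Z=9>8); O²⁻ < Te²⁻ (same group, 3 shells fewer).
Full ascending order: Al³⁺ < Mg²⁺ < Na⁺ < F⁻ < O²⁻ < Te²⁻. Counting from the largest, position 3 is F⁻.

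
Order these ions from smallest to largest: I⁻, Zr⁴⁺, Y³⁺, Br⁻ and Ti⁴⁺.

Electron counts and nuclear charges: Ti⁴⁺: 18 e⁻, Z=22, Zr⁴⁺: 36 e⁻, Z=40, Y³⁺: 36 e⁻, Z=39, Br⁻: 36 e⁻, Z=35, I⁻: 54 e⁻, Z=53. Ti⁴⁺ < Zr⁴⁺ (same group, period 4 vs 5); Zr⁴⁺ < Y³⁺ (both 36 e⁻, Z=40>39); Y³⁺ < Br⁻ (isoelectronic, higher Z=39 is smaller); Br⁻ < I⁻ (same group, period 4 vs 5).

Ti⁴⁺ < Zr⁴⁺ < Y³⁺ < Br⁻ < I⁻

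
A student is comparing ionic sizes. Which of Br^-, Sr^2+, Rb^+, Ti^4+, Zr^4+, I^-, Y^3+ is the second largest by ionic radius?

First list Z and electron count for each: Ti^4+ has 18 e⁻ (Z=22), Zr^4+ has 36 e⁻ (Z=40), Y^3+ has 36 e⁻ (Z=39), Sr^2+ has 36 e⁻ (Z=38), Rb^+ has 36 e⁻ (Z=37), Br^- has 36 e⁻ (Z=35), I^- has 54 e⁻ (Z=53). Ti^4+ < Zr^4+ (same group, period 4 vs 5); Zr^4+ < Y^3+ (both 36 e⁻, Z=40>39); Y^3+ < Sr^2+ (both 36 e⁻, Z=39>38); Sr^2+ < Rb^+ (both 36 e⁻, Z=38>37); Rb^+ < Br^- (both 36 e⁻, Z=37>35); Br^- < I^- (same group, period 4 vs 5).
That gives Ti^4+ < Zr^4+ < Y^3+ < Sr^2+ < Rb^+ < Br^- < I^-. From the largest end, number 2 is Br^-.

Br^-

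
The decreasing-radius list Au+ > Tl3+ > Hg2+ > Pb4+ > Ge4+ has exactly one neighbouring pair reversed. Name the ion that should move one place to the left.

Check each adjacent pair. Tl3+ and Hg2+ are reversed: they are isoelectronic (78 e⁻) and Tl has more protons than Hg (81 vs 80), making Tl3+ smaller. No other neighbouring pair contradicts the periodic trends, so Hg2+ is the ion listed too late.

Hg2+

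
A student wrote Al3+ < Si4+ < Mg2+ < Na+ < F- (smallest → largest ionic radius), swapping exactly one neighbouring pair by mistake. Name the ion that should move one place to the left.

Scanning neighbour by neighbour, only Al3+/Si4+ violates a trend: they are isoelectronic (10 e⁻) and Si has more protons than Al (14 vs 13), making Si4+ smaller. That makes Si4+ the one sitting a position late relative to where it belongs.

Si4+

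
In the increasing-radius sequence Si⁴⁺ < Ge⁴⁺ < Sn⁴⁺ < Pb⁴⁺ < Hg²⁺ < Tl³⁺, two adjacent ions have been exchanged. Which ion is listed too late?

Check each adjacent pair. Hg²⁺ and Tl³⁺ are reversed: they are isoelectronic (78 e⁻) and Tl has more protons than Hg (81 vs 80), making Tl³⁺ smaller. No other neighbouring pair contradicts the periodic trends, so Tl³⁺ is the ion listed too late.

Tl³⁺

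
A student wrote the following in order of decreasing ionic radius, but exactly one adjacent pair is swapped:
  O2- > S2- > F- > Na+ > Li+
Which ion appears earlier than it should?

Check each adjacent pair. O2- and S2- are reversed: same group and charge — period 2 sits above period 3, so O2- is smaller. No other neighbouring pair contradicts the periodic trends, so O2- is the ion listed too early.

O2-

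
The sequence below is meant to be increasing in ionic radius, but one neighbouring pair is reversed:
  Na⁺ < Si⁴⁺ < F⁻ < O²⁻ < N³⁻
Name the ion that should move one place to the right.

Scanning neighbour by neighbour, only Na⁺/Si⁴⁺ violates a trend: Si⁴⁺ and Na⁺ share 10 electrons; the higher nuclear charge on Si (Z=14) contracts it more, so Si⁴⁺ < Na⁺. That makes Na⁺ the one sitting a position early relative to where it belongs.

Na⁺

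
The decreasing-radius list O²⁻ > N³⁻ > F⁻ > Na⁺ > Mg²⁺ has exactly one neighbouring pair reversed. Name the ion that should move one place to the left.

Scanning neighbour by neighbour, only O²⁻/N³⁻ violates a trend: they are isoelectronic (10 e⁻) and O has more protons than N (8 vs 7), making O²⁻ smaller. That makes N³⁻ the one sitting a position late relative to where it belongs.

N³⁻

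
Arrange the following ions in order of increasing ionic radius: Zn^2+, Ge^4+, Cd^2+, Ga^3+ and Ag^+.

First list Z and electron count for each: Ge^4+: 28 e⁻, Z=32, Ga^3+: 28 e⁻, Z=31, Zn^2+: 28 e⁻, Z=30, Cd^2+: 46 e⁻, Z=48, Ag^+: 46 e⁻, Z=47. Ge^4+ < Ga^3+ (both 28 e⁻, Z=32>31); Ga^3+ < Zn^2+ (both 28 e⁻, Z=31>30); Zn^2+ < Cd^2+ (same group, 1 shell fewer); Cd^2+ < Ag^+ (both 46 e⁻, Z=48>47).

Ge^4+ < Ga^3+ < Zn^2+ < Cd^2+ < Ag^+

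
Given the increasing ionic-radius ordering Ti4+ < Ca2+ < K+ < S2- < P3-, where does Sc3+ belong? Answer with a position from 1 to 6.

2

All of these have 18 electrons (isoelectronic). With the same electron cloud, the ion with the most protons pulls it in tightest. Nuclear charges: Ti4+ (Z=22), Sc3+ (Z=21), Ca2+ (Z=20), K+ (Z=19), S2- (Z=16), P3- (Z=15). Highest Z is smallest.
With Sc3+ included the full order is Ti4+ < Sc3+ < Ca2+ < K+ < S2- < P3-, so it takes position 2.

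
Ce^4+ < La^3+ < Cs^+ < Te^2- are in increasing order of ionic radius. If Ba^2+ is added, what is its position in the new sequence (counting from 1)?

All of these have 54 electrons (isoelectronic). With the same electron cloud, the ion with the most protons pulls it in tightest. Nuclear charges: Ce^4+ (Z=58), La^3+ (Z=57), Ba^2+ (Z=56), Cs^+ (Z=55), Te^2- (Z=52). Highest Z is smallest.
The complete sequence is Ce^4+ < La^3+ < Ba^2+ < Cs^+ < Te^2-. Ba^2+ sits at position 3.

3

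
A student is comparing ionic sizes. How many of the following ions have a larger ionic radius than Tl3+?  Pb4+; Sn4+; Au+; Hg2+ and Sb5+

2

Work out protons and electrons: Sb5+ (Z=51, 46 e⁻), Sn4+ (Z=50, 46 e⁻), Pb4+ (Z=82, 78 e⁻), Tl3+ (Z=81, 78 e⁻), Hg2+ (Z=80, 78 e⁻), Au+ (Z=79, 78 e⁻). Sb5+ < Sn4+ (isoelectronic, higher Z=51 is smaller); Sn4+ < Pb4+ (same group, 1 shell fewer); Pb4+ < Tl3+ (both 78 e⁻, Z=82>81); Tl3+ < Hg2+ (both 78 e⁻, Z=81>80); Hg2+ < Au+ (isoelectronic, higher Z=80 is smaller).
Placing each against Tl3+: smaller — Sb5+, Sn4+, Pb4+; larger — Hg2+, Au+. Count: 2.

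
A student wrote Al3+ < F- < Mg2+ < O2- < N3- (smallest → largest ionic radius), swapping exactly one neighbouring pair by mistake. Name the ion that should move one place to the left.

Compare adjacent ions: Mg2+ and F- share 10 electrons; the higher nuclear charge on Mg (Z=12) contracts it more, so Mg2+ < F- — yet in this increasing list F- sits before Mg2+. Nothing else is reversed, so Mg2+ should move one place to the left.

Mg2+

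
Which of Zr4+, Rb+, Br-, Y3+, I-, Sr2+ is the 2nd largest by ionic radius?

Br-

Electron counts and nuclear charges: Zr4+: 36 e⁻, Z=40, Y3+: 36 e⁻, Z=39, Sr2+: 36 e⁻, Z=38, Rb+: 36 e⁻, Z=37, Br-: 36 e⁻, Z=35, I-: 54 e⁻, Z=53. Zr4+ < Y3+ (isoelectronic, higher Z=40 is smaller); Y3+ < Sr2+ (both 36 e⁻, Z=39>38); Sr2+ < Rb+ (both 36 e⁻, Z=38>37); Rb+ < Br- (both 36 e⁻, Z=37>35); Br- < I- (same group, 1 shell fewer).
Ordering: Zr4+ < Y3+ < Sr2+ < Rb+ < Br- < I-. The 2nd largest is Br-.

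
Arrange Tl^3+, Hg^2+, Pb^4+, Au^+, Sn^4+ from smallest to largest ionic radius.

Sn^4+ < Pb^4+ < Tl^3+ < Hg^2+ < Au^+

Tabulating Z and e⁻: Sn^4+ has 46 e⁻ (Z=50), Pb^4+ has 78 e⁻ (Z=82), Tl^3+ has 78 e⁻ (Z=81), Hg^2+ has 78 e⁻ (Z=80), Au^+ has 78 e⁻ (Z=79). Sn^4+ < Pb^4+ (same group, 1 shell fewer); Pb^4+ < Tl^3+ (isoelectronic, higher Z=82 is smaller); Tl^3+ < Hg^2+ (both 78 e⁻, Z=81>80); Hg^2+ < Au^+ (both 78 e⁻, Z=80>79).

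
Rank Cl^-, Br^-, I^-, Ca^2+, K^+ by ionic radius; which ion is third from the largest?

Cl^-

First list Z and electron count for each: Ca^2+ (Z=20, 18 e⁻), K^+ (Z=19, 18 e⁻), Cl^- (Z=17, 18 e⁻), Br^- (Z=35, 36 e⁻), I^- (Z=53, 54 e⁻). Ca^2+ < K^+ (both 18 e⁻, Z=20>19); K^+ < Cl^- (isoelectronic, higher Z=19 is smaller); Cl^- < Br^- (same group, 1 shell fewer); Br^- < I^- (same group, period 4 vs 5).
Ordering: Ca^2+ < K^+ < Cl^- < Br^- < I^-. The third largest is Cl^-.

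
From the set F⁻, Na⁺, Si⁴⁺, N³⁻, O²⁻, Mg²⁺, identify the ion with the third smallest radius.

Na⁺

These species are isoelectronic with 10 electrons. The only difference is the number of protons: Si⁴⁺ (Z=14), Mg²⁺ (Z=12), Na⁺ (Z=11), F⁻ (Z=9), O²⁻ (Z=8), N³⁻ (Z=7). The strongest nuclear pull (Si⁴⁺) gives the smallest ion.
Full ascending order: Si⁴⁺ < Mg²⁺ < Na⁺ < F⁻ < O²⁻ < N³⁻. Counting from the smallest, position 3 is Na⁺.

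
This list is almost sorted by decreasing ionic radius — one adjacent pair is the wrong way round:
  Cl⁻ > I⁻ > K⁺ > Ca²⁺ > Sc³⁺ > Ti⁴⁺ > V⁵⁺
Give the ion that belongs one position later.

Scanning neighbour by neighbour, only Cl⁻/I⁻ violates a trend: both in group 17 with the same charge; Cl⁻ (period 3) has the smaller radius. That makes Cl⁻ the one sitting a position early relative to where it belongs.

Cl⁻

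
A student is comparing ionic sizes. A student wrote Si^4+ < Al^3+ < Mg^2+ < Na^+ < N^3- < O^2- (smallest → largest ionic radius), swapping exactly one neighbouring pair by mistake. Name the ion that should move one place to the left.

Scanning neighbour by neighbour, only N^3-/O^2- violates a trend: both have 10 electrons but Z(O)=8 > Z(N)=7, so O^2- should be the smaller of the two. That makes O^2- the one sitting a position late relative to where it belongs.

O^2-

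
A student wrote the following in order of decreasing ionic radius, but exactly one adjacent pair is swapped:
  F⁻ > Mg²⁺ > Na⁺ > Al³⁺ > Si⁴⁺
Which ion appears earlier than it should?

Compare adjacent ions: Mg²⁺ and Na⁺ share 10 electrons; the higher nuclear charge on Mg (Z=12) contracts it more, so Mg²⁺ < Na⁺ — yet in this decreasing list Mg²⁺ sits before Na⁺. Nothing else is reversed, so Mg²⁺ should move one place to the right.

Mg²⁺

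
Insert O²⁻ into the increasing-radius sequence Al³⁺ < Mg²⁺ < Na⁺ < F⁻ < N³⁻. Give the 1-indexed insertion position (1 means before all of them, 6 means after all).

All of these have 10 electrons (isoelectronic). With the same electron cloud, the ion with the most protons pulls it in tightest. Nuclear charges: Al³⁺ (Z=13), Mg²⁺ (Z=12), Na⁺ (Z=11), F⁻ (Z=9), O²⁻ (Z=8), N³⁻ (Z=7). Highest Z is smallest.
With O²⁻ included the full order is Al³⁺ < Mg²⁺ < Na⁺ < F⁻ < O²⁻ < N³⁻, so it takes position 5.

5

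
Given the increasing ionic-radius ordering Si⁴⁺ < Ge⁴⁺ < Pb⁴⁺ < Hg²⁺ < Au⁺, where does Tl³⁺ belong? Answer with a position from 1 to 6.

4

Electron counts and nuclear charges: Si⁴⁺ (Z=14, 10 e⁻), Ge⁴⁺ (Z=32, 28 e⁻), Pb⁴⁺ (Z=82, 78 e⁻), Tl³⁺ (Z=81, 78 e⁻), Hg²⁺ (Z=80, 78 e⁻), Au⁺ (Z=79, 78 e⁻). Si⁴⁺ < Ge⁴⁺ (same group, period 3 vs 4); Ge⁴⁺ < Pb⁴⁺ (same group, period 4 vs 6); Pb⁴⁺ < Tl³⁺ (both 78 e⁻, Z=82>81); Tl³⁺ < Hg²⁺ (both 78 e⁻, Z=81>80); Hg²⁺ < Au⁺ (both 78 e⁻, Z=80>79).
Putting Tl³⁺ in gives Si⁴⁺ < Ge⁴⁺ < Pb⁴⁺ < Tl³⁺ < Hg²⁺ < Au⁺; it lands at slot 4.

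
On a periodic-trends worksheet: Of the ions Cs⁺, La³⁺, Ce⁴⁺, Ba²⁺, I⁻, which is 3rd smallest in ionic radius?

Ba²⁺

Isoelectronic series (54 e⁻ each). Size is set by nuclear charge: more protons means a smaller ion. Ce⁴⁺ (Z=58), La³⁺ (Z=57), Ba²⁺ (Z=56), Cs⁺ (Z=55), I⁻ (Z=53).
That gives Ce⁴⁺ < La³⁺ < Ba²⁺ < Cs⁺ < I⁻. From the smallest end, number 3 is Ba²⁺.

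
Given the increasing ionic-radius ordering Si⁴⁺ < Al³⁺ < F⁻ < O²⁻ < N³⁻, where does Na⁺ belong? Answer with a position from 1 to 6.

3

All of these have 10 electrons (isoelectronic). With the same electron cloud, the ion with the most protons pulls it in tightest. Nuclear charges: Si⁴⁺ (Z=14), Al³⁺ (Z=13), Na⁺ (Z=11), F⁻ (Z=9), O²⁻ (Z=8), N³⁻ (Z=7). Highest Z is smallest.
Merged order: Si⁴⁺ < Al³⁺ < Na⁺ < F⁻ < O²⁻ < N³⁻ — Na⁺ is number 3.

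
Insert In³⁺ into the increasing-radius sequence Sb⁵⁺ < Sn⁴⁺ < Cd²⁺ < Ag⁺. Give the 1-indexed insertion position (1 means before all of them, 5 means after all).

These species are isoelectronic with 46 electrons. The only difference is the number of protons: Sb⁵⁺ (Z=51), Sn⁴⁺ (Z=50), In³⁺ (Z=49), Cd²⁺ (Z=48), Ag⁺ (Z=47). The strongest nuclear pull (Sb⁵⁺) gives the smallest ion.
With In³⁺ included the full order is Sb⁵⁺ < Sn⁴⁺ < In³⁺ < Cd²⁺ < Ag⁺, so it takes position 3.

3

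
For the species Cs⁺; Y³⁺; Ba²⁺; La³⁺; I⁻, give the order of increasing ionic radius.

Tabulating Z and e⁻: Y³⁺ (Z=39, 36 e⁻), La³⁺ (Z=57, 54 e⁻), Ba²⁺ (Z=56, 54 e⁻), Cs⁺ (Z=55, 54 e⁻), I⁻ (Z=53, 54 e⁻). Y³⁺ < La³⁺ (same group, 1 shell fewer); La³⁺ < Ba²⁺ (isoelectronic, higher Z=57 is smaller); Ba²⁺ < Cs⁺ (isoelectronic, higher Z=56 is smaller); Cs⁺ < I⁻ (both 54 e⁻, Z=55>53).

Y³⁺ < La³⁺ < Ba²⁺ < Cs⁺ < I⁻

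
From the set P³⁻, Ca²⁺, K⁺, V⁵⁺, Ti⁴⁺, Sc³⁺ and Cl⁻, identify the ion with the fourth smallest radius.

Ca²⁺

Isoelectronic series (18 e⁻ each). Size is set by nuclear charge: more protons means a smaller ion. V⁵⁺ (Z=23), Ti⁴⁺ (Z=22), Sc³⁺ (Z=21), Ca²⁺ (Z=20), K⁺ (Z=19), Cl⁻ (Z=17), P³⁻ (Z=15).
So the order is V⁵⁺ < Ti⁴⁺ < Sc³⁺ < Ca²⁺ < K⁺ < Cl⁻ < P³⁻; the 4th-smallest ion is Ca²⁺.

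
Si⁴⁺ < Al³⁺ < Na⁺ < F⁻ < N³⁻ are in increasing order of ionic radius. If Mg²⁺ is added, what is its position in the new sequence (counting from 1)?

Each ion has 10 electrons. The ranking follows nuclear charge in reverse — greater Z gives a smaller radius. Si⁴⁺ (Z=14), Al³⁺ (Z=13), Mg²⁺ (Z=12), Na⁺ (Z=11), F⁻ (Z=9), N³⁻ (Z=7).
Putting Mg²⁺ in gives Si⁴⁺ < Al³⁺ < Mg²⁺ < Na⁺ < F⁻ < N³⁻; it lands at slot 3.

3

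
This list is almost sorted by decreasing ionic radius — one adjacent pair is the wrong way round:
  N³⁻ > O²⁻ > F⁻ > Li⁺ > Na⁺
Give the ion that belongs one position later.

Check each adjacent pair. Li⁺ and Na⁺ are reversed: Li⁺ and Na⁺ are in one column with the same charge; the lighter period-2 ion has one fewer shell and is smaller. No other neighbouring pair contradicts the periodic trends, so Li⁺ is the ion listed too early.

Li⁺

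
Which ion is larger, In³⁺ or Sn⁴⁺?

All of these have 46 electrons (isoelectronic). With the same electron cloud, the ion with the most protons pulls it in tightest. Nuclear charges: Sn⁴⁺ (Z=50), In³⁺ (Z=49). Highest Z is smallest.

In³⁺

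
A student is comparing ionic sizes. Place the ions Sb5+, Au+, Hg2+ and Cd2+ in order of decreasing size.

Tabulating Z and e⁻: Sb5+: 46 e⁻, Z=51, Cd2+: 46 e⁻, Z=48, Hg2+: 78 e⁻, Z=80, Au+: 78 e⁻, Z=79. Sb5+ < Cd2+ (both 46 e⁻, Z=51>48); Cd2+ < Hg2+ (same group, period 5 vs 6); Hg2+ < Au+ (both 78 e⁻, Z=80>79).

Au+ > Hg2+ > Cd2+ > Sb5+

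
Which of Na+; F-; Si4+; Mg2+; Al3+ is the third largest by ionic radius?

All of these have 10 electrons (isoelectronic). With the same electron cloud, the ion with the most protons pulls it in tightest. Nuclear charges: Si4+ (Z=14), Al3+ (Z=13), Mg2+ (Z=12), Na+ (Z=11), F- (Z=9). Highest Z is smallest.
That gives Si4+ < Al3+ < Mg2+ < Na+ < F-. From the largest end, number 3 is Mg2+.

Mg2+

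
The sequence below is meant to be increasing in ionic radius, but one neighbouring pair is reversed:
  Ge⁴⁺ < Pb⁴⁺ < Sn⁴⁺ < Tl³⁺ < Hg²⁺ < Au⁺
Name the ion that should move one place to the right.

Check each adjacent pair. Pb⁴⁺ and Sn⁴⁺ are reversed: both in group 14 with the same charge; Sn⁴⁺ (period 5) has the smaller radius. No other neighbouring pair contradicts the periodic trends, so Pb⁴⁺ is the ion listed too early.

Pb⁴⁺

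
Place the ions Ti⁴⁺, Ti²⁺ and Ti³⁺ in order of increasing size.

Ti⁴⁺ < Ti³⁺ < Ti²⁺

Same element, different charge: the more highly charged cation has fewer electrons and a greater effective nuclear charge per electron, making Ti⁴⁺ the smallest.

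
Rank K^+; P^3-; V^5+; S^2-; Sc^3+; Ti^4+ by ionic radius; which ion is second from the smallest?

Ti^4+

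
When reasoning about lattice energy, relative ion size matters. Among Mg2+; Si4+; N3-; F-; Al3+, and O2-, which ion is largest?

All of these have 10 electrons (isoelectronic). With the same electron cloud, the ion with the most protons pulls it in tightest. Nuclear charges: Si4+ (Z=14), Al3+ (Z=13), Mg2+ (Z=12), F- (Z=9), O2- (Z=8), N3- (Z=7). Highest Z is smallest.

N3-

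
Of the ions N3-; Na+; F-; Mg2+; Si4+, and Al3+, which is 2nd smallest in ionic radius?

Al3+

Isoelectronic series (10 e⁻ each). Size is set by nuclear charge: more protons means a smaller ion. Si4+ (Z=14), Al3+ (Z=13), Mg2+ (Z=12), Na+ (Z=11), F- (Z=9), N3- (Z=7).
Ordering: Si4+ < Al3+ < Mg2+ < Na+ < F- < N3-. The 2nd smallest is Al3+.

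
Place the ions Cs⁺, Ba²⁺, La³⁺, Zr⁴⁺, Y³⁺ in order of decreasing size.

Cs⁺ > Ba²⁺ > La³⁺ > Y³⁺ > Zr⁴⁺

Tabulating Z and e⁻: Zr⁴⁺: 36 e⁻, Z=40, Y³⁺: 36 e⁻, Z=39, La³⁺: 54 e⁻, Z=57, Ba²⁺: 54 e⁻, Z=56, Cs⁺: 54 e⁻, Z=55. Zr⁴⁺ < Y³⁺ (both 36 e⁻, Z=40>39); Y³⁺ < La³⁺ (same group, period 5 vs 6); La³⁺ < Ba²⁺ (isoelectronic, higher Z=57 is smaller); Ba²⁺ < Cs⁺ (both 54 e⁻, Z=56>55).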